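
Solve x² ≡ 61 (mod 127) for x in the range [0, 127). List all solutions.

51, 76

Since 127 ≡ 3 (mod 4), a square root of 61 is 61^((127+1)/4) = 61^32 mod 127.
Repeated squaring: 61^2≡38, 61^4≡47, 61^8≡50, 61^16≡87, 61^32≡76 (mod 127).
61^32 = 61^(32) ≡ 76 (mod 127).
Check: 76² = 5776 ≡ 61 (mod 127). The two roots are 51 and 76.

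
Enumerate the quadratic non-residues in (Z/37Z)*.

2, 5, 6, 8, 13, 14, 15, 17, 18, 19, 20, 22, 23, 24, 29, 31, 32, 35

Square k = 1,…,18 (k and 37−k give the same square):
1²=1, 2²=4, 3²=9, 4²=16, 5²=25, 6²=36, 7²≡12, 8²≡27, 9²≡7, 10²≡26, 11²≡10, 12²≡33, 13²≡21, 14²≡11, 15²≡3, 16²≡34, 17²≡30, 18²≡28 (mod 37).
The residues are {1, 3, 4, 7, 9, 10, 11, 12, 16, 21, 25, 26, 27, 28, 30, 33, 34, 36}; the non-residues are the remaining 18 nonzero classes.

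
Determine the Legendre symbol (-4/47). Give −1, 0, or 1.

First reduce: -4 ≡ 43 (mod 47).
Reciprocity: 43 ≡ 3 and 47 ≡ 3 (mod 4), so (43/47) = −(47/43).
Reduce top mod 43: now compute (4/43).
Pull out 2^2: since 43 ≡ 3 (mod 8), (2/43) = -1, so (2/43)^2 = +1.
Reached (1/43) = 1. Collecting the sign flips along the way, the symbol is -1.

-1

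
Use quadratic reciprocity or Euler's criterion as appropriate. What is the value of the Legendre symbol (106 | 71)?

Euler's criterion: (106/71) ≡ 35^35 (mod 71).
35^2 ≡ 18 (mod 71)
35^4 ≡ 40 (mod 71)
35^8 ≡ 38 (mod 71)
35^16 ≡ 24 (mod 71)
35^32 ≡ 8 (mod 71)
35^35 = 35^(32+2+1) ≡ 70 (mod 71).
Result is 70 ≡ −1, so (106/71) = −1.

-1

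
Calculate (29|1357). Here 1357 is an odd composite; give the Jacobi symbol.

1

Reciprocity: 29 ≡ 1 and 1357 ≡ 1 (mod 4), so (29/1357) = +(1357/29).
Reduce top mod 29: now compute (23/29).
Reciprocity: 23 ≡ 3 and 29 ≡ 1 (mod 4), so (23/29) = +(29/23).
Reduce top mod 23: now compute (6/23).
Pull out 2: since 23 ≡ 7 (mod 8), (2/23) = +1.
Reciprocity: 3 ≡ 3 and 23 ≡ 3 (mod 4), so (3/23) = −(23/3).
Reduce top mod 3: now compute (2/3).
Pull out 2: since 3 ≡ 3 (mod 8), (2/3) = -1.
Reached (1/3) = 1. Collecting the sign flips along the way, the symbol is +1.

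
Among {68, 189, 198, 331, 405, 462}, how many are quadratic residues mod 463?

2

(68/463) = +1 → QR.
(189/463) = +1 → QR.
(198/463) = -1 → non-residue.
(331/463) = -1 → non-residue.
(405/463) = -1 → non-residue.
(462/463) = -1 → non-residue.
Total quadratic residues among the 6: 2.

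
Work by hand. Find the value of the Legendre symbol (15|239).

1

Reciprocity: 15 ≡ 3 and 239 ≡ 3 (mod 4), so (15/239) = −(239/15).
Reduce top mod 15: now compute (14/15).
Pull out 2: since 15 ≡ 7 (mod 8), (2/15) = +1.
Reciprocity: 7 ≡ 3 and 15 ≡ 3 (mod 4), so (7/15) = −(15/7).
Reduce top mod 7: now compute (1/7).
Reached (1/7) = 1. Collecting the sign flips along the way, the symbol is +1.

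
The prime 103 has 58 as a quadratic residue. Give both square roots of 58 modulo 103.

26, 77

Since 103 ≡ 3 (mod 4), a square root of 58 is 58^((103+1)/4) = 58^26 mod 103.
Repeated squaring: 58^2≡68, 58^4≡92, 58^8≡18, 58^16≡15 (mod 103).
58^26 = 58^(16+8+2) ≡ 26 (mod 103).
Check: 26² = 676 ≡ 58 (mod 103). The two roots are 26 and 77.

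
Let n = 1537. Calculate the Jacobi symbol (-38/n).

First reduce: -38 ≡ 1499 (mod 1537).
Reciprocity: 1499 ≡ 3 and 1537 ≡ 1 (mod 4), so (1499/1537) = +(1537/1499).
Reduce top mod 1499: now compute (38/1499).
Pull out 2: since 1499 ≡ 3 (mod 8), (2/1499) = -1.
Reciprocity: 19 ≡ 3 and 1499 ≡ 3 (mod 4), so (19/1499) = −(1499/19).
Reduce top mod 19: now compute (17/19).
Reciprocity: 17 ≡ 1 and 19 ≡ 3 (mod 4), so (17/19) = +(19/17).
Reduce top mod 17: now compute (2/17).
Pull out 2: since 17 ≡ 1 (mod 8), (2/17) = +1.
Reached (1/17) = 1. Collecting the sign flips along the way, the symbol is +1.

1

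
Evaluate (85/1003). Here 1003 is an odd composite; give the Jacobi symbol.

0

Reciprocity: 85 ≡ 1 and 1003 ≡ 3 (mod 4), so (85/1003) = +(1003/85).
Reduce top mod 85: now compute (68/85).
Pull out 2^2: since 85 ≡ 5 (mod 8), (2/85) = -1, so (2/85)^2 = +1.
Reciprocity: 17 ≡ 1 and 85 ≡ 1 (mod 4), so (17/85) = +(85/17).
Reduce top mod 17: now compute (0/17).
Top reduces to 0: gcd > 1, so the symbol is 0.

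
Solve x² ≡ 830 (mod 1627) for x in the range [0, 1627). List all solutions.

473, 1154

Since 1627 ≡ 3 (mod 4), a square root of 830 is 830^((1627+1)/4) = 830^407 mod 1627.
Repeated squaring: 830^2≡679, 830^4≡600, 830^8≡433, 830^16≡384, 830^32≡1026, 830^64≡7, 830^128≡49, 830^256≡774 (mod 1627).
830^407 = 830^(256+128+16+4+2+1) ≡ 1154 (mod 1627).
Check: 1154² = 1331716 ≡ 830 (mod 1627). The two roots are 473 and 1154.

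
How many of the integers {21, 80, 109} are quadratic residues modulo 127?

1

(21/127) = +1 → QR.
(80/127) = -1 → non-residue.
(109/127) = -1 → non-residue.
Total quadratic residues among the 3: 1.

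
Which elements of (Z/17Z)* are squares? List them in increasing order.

Square k = 1,…,8 (k and 17−k give the same square):
1²=1, 2²=4, 3²=9, 4²=16, 5²≡8, 6²≡2, 7²≡15, 8²≡13 (mod 17).
So the quadratic residues mod 17 are {1, 2, 4, 8, 9, 13, 15, 16}.

1,2,4,8,9,13,15,16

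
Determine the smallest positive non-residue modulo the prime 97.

(2/97) = +1, so 2 is a residue.
(3/97) = +1, so 3 is a residue.
(4/97) = +1, so 4 is a residue.
(5/97) = −1, so 5 is the smallest positive non-residue mod 97.

5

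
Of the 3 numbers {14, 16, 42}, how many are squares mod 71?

1

(14/71) = -1 → non-residue.
(16/71) = +1 → QR.
(42/71) = -1 → non-residue.
Total quadratic residues among the 3: 1.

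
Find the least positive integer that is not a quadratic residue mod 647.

(2/647) = +1, so 2 is a residue.
(3/647) = +1, so 3 is a residue.
(4/647) = +1, so 4 is a residue.
(5/647) = −1, so 5 is the smallest positive non-residue mod 647.

5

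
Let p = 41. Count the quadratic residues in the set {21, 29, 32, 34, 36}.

3

(21/41) = +1 → QR.
(29/41) = -1 → non-residue.
(32/41) = +1 → QR.
(34/41) = -1 → non-residue.
(36/41) = +1 → QR.
Total quadratic residues among the 5: 3.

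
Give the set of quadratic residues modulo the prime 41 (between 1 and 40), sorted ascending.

Square k = 1,…,20 (k and 41−k give the same square):
1²=1, 2²=4, 3²=9, 4²=16, 5²=25, 6²=36, 7²≡8, 8²≡23, 9²≡40, 10²≡18, 11²≡39, 12²≡21, 13²≡5, 14²≡32, 15²≡20, 16²≡10, 17²≡2, 18²≡37, 19²≡33, 20²≡31 (mod 41).
So the quadratic residues mod 41 are {1, 2, 4, 5, 8, 9, 10, 16, 18, 20, 21, 23, 25, 31, 32, 33, 36, 37, 39, 40}.

1 2 4 5 8 9 10 16 18 20 21 23 25 31 32 33 36 37 39 40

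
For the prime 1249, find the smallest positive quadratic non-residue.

7

(2/1249) = +1, so 2 is a residue.
(3/1249) = +1, so 3 is a residue.
(4/1249) = +1, so 4 is a residue.
(5/1249) = +1, so 5 is a residue.
(6/1249) = +1, so 6 is a residue.
(7/1249) = −1, so 7 is the smallest positive non-residue mod 1249.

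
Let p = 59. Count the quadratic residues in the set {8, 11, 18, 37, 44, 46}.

1

(8/59) = -1 → non-residue.
(11/59) = -1 → non-residue.
(18/59) = -1 → non-residue.
(37/59) = -1 → non-residue.
(44/59) = -1 → non-residue.
(46/59) = +1 → QR.
Total quadratic residues among the 6: 1.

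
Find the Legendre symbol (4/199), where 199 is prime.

Pull out 2^2: since 199 ≡ 7 (mod 8), (2/199) = +1, so (2/199)^2 = +1.
Reached (1/199) = 1. Collecting the sign flips along the way, the symbol is +1.

1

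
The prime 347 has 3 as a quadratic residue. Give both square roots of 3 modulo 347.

95, 252

Since 347 ≡ 3 (mod 4), a square root of 3 is 3^((347+1)/4) = 3^87 mod 347.
Repeated squaring: 3^2≡9, 3^4≡81, 3^8≡315, 3^16≡330, 3^32≡289, 3^64≡241 (mod 347).
3^87 = 3^(64+16+4+2+1) ≡ 95 (mod 347).
Check: 95² = 9025 ≡ 3 (mod 347). The two roots are 95 and 252.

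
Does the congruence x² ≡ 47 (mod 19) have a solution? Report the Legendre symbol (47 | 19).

1

First reduce: 47 ≡ 9 (mod 19).
Reciprocity: 9 ≡ 1 and 19 ≡ 3 (mod 4), so (9/19) = +(19/9).
Reduce top mod 9: now compute (1/9).
Reached (1/9) = 1. Collecting the sign flips along the way, the symbol is +1.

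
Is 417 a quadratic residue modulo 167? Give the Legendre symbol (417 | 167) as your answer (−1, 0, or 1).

-1

Euler's criterion: (417/167) ≡ 83^83 (mod 167).
83^2 ≡ 42 (mod 167)
83^4 ≡ 94 (mod 167)
83^8 ≡ 152 (mod 167)
83^16 ≡ 58 (mod 167)
83^32 ≡ 24 (mod 167)
83^64 ≡ 75 (mod 167)
83^83 = 83^(64+16+2+1) ≡ 166 (mod 167).
Result is 166 ≡ −1, so (417/167) = −1.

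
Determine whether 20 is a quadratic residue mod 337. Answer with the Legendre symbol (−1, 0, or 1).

-1

Pull out 2^2: since 337 ≡ 1 (mod 8), (2/337) = +1, so (2/337)^2 = +1.
Reciprocity: 5 ≡ 1 and 337 ≡ 1 (mod 4), so (5/337) = +(337/5).
Reduce top mod 5: now compute (2/5).
Pull out 2: since 5 ≡ 5 (mod 8), (2/5) = -1.
Reached (1/5) = 1. Collecting the sign flips along the way, the symbol is -1.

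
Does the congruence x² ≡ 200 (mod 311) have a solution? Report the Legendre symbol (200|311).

Euler's criterion: (200/311) ≡ 200^155 (mod 311).
200^2 ≡ 192 (mod 311)
200^4 ≡ 166 (mod 311)
200^8 ≡ 188 (mod 311)
200^16 ≡ 201 (mod 311)
200^32 ≡ 282 (mod 311)
200^64 ≡ 219 (mod 311)
200^128 ≡ 67 (mod 311)
200^155 = 200^(128+16+8+2+1) ≡ 1 (mod 311).
Result is 1, so (200/311) = 1.

1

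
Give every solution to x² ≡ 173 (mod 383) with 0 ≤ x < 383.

126, 257

Since 383 ≡ 3 (mod 4), a square root of 173 is 173^((383+1)/4) = 173^96 mod 383.
Repeated squaring: 173^2≡55, 173^4≡344, 173^8≡372, 173^16≡121, 173^32≡87, 173^64≡292 (mod 383).
173^96 = 173^(64+32) ≡ 126 (mod 383).
Check: 126² = 15876 ≡ 173 (mod 383). The two roots are 126 and 257.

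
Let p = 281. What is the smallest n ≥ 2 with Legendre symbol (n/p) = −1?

3

(2/281) = +1, so 2 is a residue.
(3/281) = −1, so 3 is the smallest positive non-residue mod 281.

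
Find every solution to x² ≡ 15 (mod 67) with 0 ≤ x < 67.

Since 67 ≡ 3 (mod 4), a square root of 15 is 15^((67+1)/4) = 15^17 mod 67.
Repeated squaring: 15^2≡24, 15^4≡40, 15^8≡59, 15^16≡64 (mod 67).
15^17 = 15^(16+1) ≡ 22 (mod 67).
Check: 22² = 484 ≡ 15 (mod 67). The two roots are 22 and 45.

22, 45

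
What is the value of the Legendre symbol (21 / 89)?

Reciprocity: 21 ≡ 1 and 89 ≡ 1 (mod 4), so (21/89) = +(89/21).
Reduce top mod 21: now compute (5/21).
Reciprocity: 5 ≡ 1 and 21 ≡ 1 (mod 4), so (5/21) = +(21/5).
Reduce top mod 5: now compute (1/5).
Reached (1/5) = 1. Collecting the sign flips along the way, the symbol is +1.

1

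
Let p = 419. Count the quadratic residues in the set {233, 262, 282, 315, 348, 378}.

2

(233/419) = -1 → non-residue.
(262/419) = -1 → non-residue.
(282/419) = -1 → non-residue.
(315/419) = +1 → QR.
(348/419) = +1 → QR.
(378/419) = -1 → non-residue.
Total quadratic residues among the 6: 2.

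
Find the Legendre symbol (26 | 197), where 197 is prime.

1

Pull out 2: since 197 ≡ 5 (mod 8), (2/197) = -1.
Reciprocity: 13 ≡ 1 and 197 ≡ 1 (mod 4), so (13/197) = +(197/13).
Reduce top mod 13: now compute (2/13).
Pull out 2: since 13 ≡ 5 (mod 8), (2/13) = -1.
Reached (1/13) = 1. Collecting the sign flips along the way, the symbol is +1.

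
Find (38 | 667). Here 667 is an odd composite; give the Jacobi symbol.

-1

Pull out 2: since 667 ≡ 3 (mod 8), (2/667) = -1.
Reciprocity: 19 ≡ 3 and 667 ≡ 3 (mod 4), so (19/667) = −(667/19).
Reduce top mod 19: now compute (2/19).
Pull out 2: since 19 ≡ 3 (mod 8), (2/19) = -1.
Reached (1/19) = 1. Collecting the sign flips along the way, the symbol is -1.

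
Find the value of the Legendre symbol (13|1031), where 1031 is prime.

Reciprocity: 13 ≡ 1 and 1031 ≡ 3 (mod 4), so (13/1031) = +(1031/13).
Reduce top mod 13: now compute (4/13).
Pull out 2^2: since 13 ≡ 5 (mod 8), (2/13) = -1, so (2/13)^2 = +1.
Reached (1/13) = 1. Collecting the sign flips along the way, the symbol is +1.

1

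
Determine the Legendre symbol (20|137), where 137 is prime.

Pull out 2^2: since 137 ≡ 1 (mod 8), (2/137) = +1, so (2/137)^2 = +1.
Reciprocity: 5 ≡ 1 and 137 ≡ 1 (mod 4), so (5/137) = +(137/5).
Reduce top mod 5: now compute (2/5).
Pull out 2: since 5 ≡ 5 (mod 8), (2/5) = -1.
Reached (1/5) = 1. Collecting the sign flips along the way, the symbol is -1.

-1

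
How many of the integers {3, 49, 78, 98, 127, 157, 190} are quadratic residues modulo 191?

(3/191) = +1 → QR.
(49/191) = +1 → QR.
(78/191) = +1 → QR.
(98/191) = +1 → QR.
(127/191) = -1 → non-residue.
(157/191) = -1 → non-residue.
(190/191) = -1 → non-residue.
Total quadratic residues among the 7: 4.

4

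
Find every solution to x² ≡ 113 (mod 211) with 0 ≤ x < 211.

18, 193

Since 211 ≡ 3 (mod 4), a square root of 113 is 113^((211+1)/4) = 113^53 mod 211.
Repeated squaring: 113^2≡109, 113^4≡65, 113^8≡5, 113^16≡25, 113^32≡203 (mod 211).
113^53 = 113^(32+16+4+1) ≡ 193 (mod 211).
Check: 193² = 37249 ≡ 113 (mod 211). The two roots are 18 and 193.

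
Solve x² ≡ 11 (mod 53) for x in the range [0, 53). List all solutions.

8, 45

53 ≡ 1 (mod 4), so we find a root by search.
Trying successive values, 8² = 64 ≡ 11 (mod 53). The other root is 53 − 8 = 45.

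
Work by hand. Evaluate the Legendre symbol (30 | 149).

Euler's criterion: (30/149) ≡ 30^74 (mod 149).
30^2 ≡ 6 (mod 149)
30^4 ≡ 36 (mod 149)
30^8 ≡ 104 (mod 149)
30^16 ≡ 88 (mod 149)
30^32 ≡ 145 (mod 149)
30^64 ≡ 16 (mod 149)
30^74 = 30^(64+8+2) ≡ 1 (mod 149).
Result is 1, so (30/149) = 1.

1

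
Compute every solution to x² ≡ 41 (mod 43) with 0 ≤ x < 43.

Since 43 ≡ 3 (mod 4), a square root of 41 is 41^((43+1)/4) = 41^11 mod 43.
Repeated squaring: 41^2≡4, 41^4≡16, 41^8≡41 (mod 43).
41^11 = 41^(8+2+1) ≡ 16 (mod 43).
Check: 16² = 256 ≡ 41 (mod 43). The two roots are 16 and 27.

16, 27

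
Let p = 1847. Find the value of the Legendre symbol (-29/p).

First reduce: -29 ≡ 1818 (mod 1847).
Pull out 2: since 1847 ≡ 7 (mod 8), (2/1847) = +1.
Reciprocity: 909 ≡ 1 and 1847 ≡ 3 (mod 4), so (909/1847) = +(1847/909).
Reduce top mod 909: now compute (29/909).
Reciprocity: 29 ≡ 1 and 909 ≡ 1 (mod 4), so (29/909) = +(909/29).
Reduce top mod 29: now compute (10/29).
Pull out 2: since 29 ≡ 5 (mod 8), (2/29) = -1.
Reciprocity: 5 ≡ 1 and 29 ≡ 1 (mod 4), so (5/29) = +(29/5).
Reduce top mod 5: now compute (4/5).
Pull out 2^2: since 5 ≡ 5 (mod 8), (2/5) = -1, so (2/5)^2 = +1.
Reached (1/5) = 1. Collecting the sign flips along the way, the symbol is -1.

-1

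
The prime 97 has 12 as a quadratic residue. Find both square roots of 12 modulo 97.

20, 77

97 ≡ 1 (mod 4), so we find a root by search.
Trying successive values, 20² = 400 ≡ 12 (mod 97). The other root is 97 − 20 = 77.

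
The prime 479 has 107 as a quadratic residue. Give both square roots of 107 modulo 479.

Since 479 ≡ 3 (mod 4), a square root of 107 is 107^((479+1)/4) = 107^120 mod 479.
Repeated squaring: 107^2≡432, 107^4≡293, 107^8≡108, 107^16≡168, 107^32≡442, 107^64≡411 (mod 479).
107^120 = 107^(64+32+16+8) ≡ 167 (mod 479).
Check: 167² = 27889 ≡ 107 (mod 479). The two roots are 167 and 312.

167, 312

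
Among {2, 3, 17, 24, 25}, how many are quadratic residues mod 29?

(2/29) = -1 → non-residue.
(3/29) = -1 → non-residue.
(17/29) = -1 → non-residue.
(24/29) = +1 → QR.
(25/29) = +1 → QR.
Total quadratic residues among the 5: 2.

2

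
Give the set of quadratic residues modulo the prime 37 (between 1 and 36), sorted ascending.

1,3,4,7,9,10,11,12,16,21,25,26,27,28,30,33,34,36

Square k = 1,…,18 (k and 37−k give the same square):
1²=1, 2²=4, 3²=9, 4²=16, 5²=25, 6²=36, 7²≡12, 8²≡27, 9²≡7, 10²≡26, 11²≡10, 12²≡33, 13²≡21, 14²≡11, 15²≡3, 16²≡34, 17²≡30, 18²≡28 (mod 37).
So the quadratic residues mod 37 are {1, 3, 4, 7, 9, 10, 11, 12, 16, 21, 25, 26, 27, 28, 30, 33, 34, 36}.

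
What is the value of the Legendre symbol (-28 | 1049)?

First reduce: -28 ≡ 1021 (mod 1049).
Reciprocity: 1021 ≡ 1 and 1049 ≡ 1 (mod 4), so (1021/1049) = +(1049/1021).
Reduce top mod 1021: now compute (28/1021).
Pull out 2^2: since 1021 ≡ 5 (mod 8), (2/1021) = -1, so (2/1021)^2 = +1.
Reciprocity: 7 ≡ 3 and 1021 ≡ 1 (mod 4), so (7/1021) = +(1021/7).
Reduce top mod 7: now compute (6/7).
Pull out 2: since 7 ≡ 7 (mod 8), (2/7) = +1.
Reciprocity: 3 ≡ 3 and 7 ≡ 3 (mod 4), so (3/7) = −(7/3).
Reduce top mod 3: now compute (1/3).
Reached (1/3) = 1. Collecting the sign flips along the way, the symbol is -1.

-1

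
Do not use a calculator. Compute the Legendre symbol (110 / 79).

1

First reduce: 110 ≡ 31 (mod 79).
Reciprocity: 31 ≡ 3 and 79 ≡ 3 (mod 4), so (31/79) = −(79/31).
Reduce top mod 31: now compute (17/31).
Reciprocity: 17 ≡ 1 and 31 ≡ 3 (mod 4), so (17/31) = +(31/17).
Reduce top mod 17: now compute (14/17).
Pull out 2: since 17 ≡ 1 (mod 8), (2/17) = +1.
Reciprocity: 7 ≡ 3 and 17 ≡ 1 (mod 4), so (7/17) = +(17/7).
Reduce top mod 7: now compute (3/7).
Reciprocity: 3 ≡ 3 and 7 ≡ 3 (mod 4), so (3/7) = −(7/3).
Reduce top mod 3: now compute (1/3).
Reached (1/3) = 1. Collecting the sign flips along the way, the symbol is +1.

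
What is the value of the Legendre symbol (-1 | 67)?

-1

First reduce: -1 ≡ 66 (mod 67).
Pull out 2: since 67 ≡ 3 (mod 8), (2/67) = -1.
Reciprocity: 33 ≡ 1 and 67 ≡ 3 (mod 4), so (33/67) = +(67/33).
Reduce top mod 33: now compute (1/33).
Reached (1/33) = 1. Collecting the sign flips along the way, the symbol is -1.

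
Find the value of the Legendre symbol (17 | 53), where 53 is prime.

Reciprocity: 17 ≡ 1 and 53 ≡ 1 (mod 4), so (17/53) = +(53/17).
Reduce top mod 17: now compute (2/17).
Pull out 2: since 17 ≡ 1 (mod 8), (2/17) = +1.
Reached (1/17) = 1. Collecting the sign flips along the way, the symbol is +1.

1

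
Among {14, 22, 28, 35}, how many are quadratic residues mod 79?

1

(14/79) = -1 → non-residue.
(22/79) = +1 → QR.
(28/79) = -1 → non-residue.
(35/79) = -1 → non-residue.
Total quadratic residues among the 4: 1.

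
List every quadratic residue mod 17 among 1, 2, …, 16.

Square k = 1,…,8 (k and 17−k give the same square):
1²=1, 2²=4, 3²=9, 4²=16, 5²≡8, 6²≡2, 7²≡15, 8²≡13 (mod 17).
So the quadratic residues mod 17 are {1, 2, 4, 8, 9, 13, 15, 16}.

1,2,4,8,9,13,15,16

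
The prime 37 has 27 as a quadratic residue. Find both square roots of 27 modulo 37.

8, 29

37 ≡ 1 (mod 4), so we find a root by search.
Trying successive values, 8² = 64 ≡ 27 (mod 37). The other root is 37 − 8 = 29.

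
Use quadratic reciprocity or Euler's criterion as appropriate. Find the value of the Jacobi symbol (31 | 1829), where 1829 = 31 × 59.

0

Reciprocity: 31 ≡ 3 and 1829 ≡ 1 (mod 4), so (31/1829) = +(1829/31).
Reduce top mod 31: now compute (0/31).
Top reduces to 0: gcd > 1, so the symbol is 0.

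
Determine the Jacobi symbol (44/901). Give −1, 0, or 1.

-1

Pull out 2^2: since 901 ≡ 5 (mod 8), (2/901) = -1, so (2/901)^2 = +1.
Reciprocity: 11 ≡ 3 and 901 ≡ 1 (mod 4), so (11/901) = +(901/11).
Reduce top mod 11: now compute (10/11).
Pull out 2: since 11 ≡ 3 (mod 8), (2/11) = -1.
Reciprocity: 5 ≡ 1 and 11 ≡ 3 (mod 4), so (5/11) = +(11/5).
Reduce top mod 5: now compute (1/5).
Reached (1/5) = 1. Collecting the sign flips along the way, the symbol is -1.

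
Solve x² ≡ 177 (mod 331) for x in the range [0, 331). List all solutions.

Since 331 ≡ 3 (mod 4), a square root of 177 is 177^((331+1)/4) = 177^83 mod 331.
Repeated squaring: 177^2≡215, 177^4≡216, 177^8≡316, 177^16≡225, 177^32≡313, 177^64≡324 (mod 331).
177^83 = 177^(64+16+2+1) ≡ 193 (mod 331).
Check: 193² = 37249 ≡ 177 (mod 331). The two roots are 138 and 193.

138, 193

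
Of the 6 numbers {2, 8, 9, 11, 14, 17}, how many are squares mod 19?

(2/19) = -1 → non-residue.
(8/19) = -1 → non-residue.
(9/19) = +1 → QR.
(11/19) = +1 → QR.
(14/19) = -1 → non-residue.
(17/19) = +1 → QR.
Total quadratic residues among the 6: 3.

3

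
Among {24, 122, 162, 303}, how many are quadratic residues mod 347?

(24/347) = -1 → non-residue.
(122/347) = -1 → non-residue.
(162/347) = -1 → non-residue.
(303/347) = -1 → non-residue.
Total quadratic residues among the 4: 0.

0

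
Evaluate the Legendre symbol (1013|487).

First reduce: 1013 ≡ 39 (mod 487).
Reciprocity: 39 ≡ 3 and 487 ≡ 3 (mod 4), so (39/487) = −(487/39).
Reduce top mod 39: now compute (19/39).
Reciprocity: 19 ≡ 3 and 39 ≡ 3 (mod 4), so (19/39) = −(39/19).
Reduce top mod 19: now compute (1/19).
Reached (1/19) = 1. Collecting the sign flips along the way, the symbol is +1.

1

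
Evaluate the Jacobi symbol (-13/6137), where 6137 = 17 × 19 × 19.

1

First reduce: -13 ≡ 6124 (mod 6137).
Pull out 2^2: since 6137 ≡ 1 (mod 8), (2/6137) = +1, so (2/6137)^2 = +1.
Reciprocity: 1531 ≡ 3 and 6137 ≡ 1 (mod 4), so (1531/6137) = +(6137/1531).
Reduce top mod 1531: now compute (13/1531).
Reciprocity: 13 ≡ 1 and 1531 ≡ 3 (mod 4), so (13/1531) = +(1531/13).
Reduce top mod 13: now compute (10/13).
Pull out 2: since 13 ≡ 5 (mod 8), (2/13) = -1.
Reciprocity: 5 ≡ 1 and 13 ≡ 1 (mod 4), so (5/13) = +(13/5).
Reduce top mod 5: now compute (3/5).
Reciprocity: 3 ≡ 3 and 5 ≡ 1 (mod 4), so (3/5) = +(5/3).
Reduce top mod 3: now compute (2/3).
Pull out 2: since 3 ≡ 3 (mod 8), (2/3) = -1.
Reached (1/3) = 1. Collecting the sign flips along the way, the symbol is +1.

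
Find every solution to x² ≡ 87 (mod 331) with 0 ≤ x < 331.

114, 217

Since 331 ≡ 3 (mod 4), a square root of 87 is 87^((331+1)/4) = 87^83 mod 331.
Repeated squaring: 87^2≡287, 87^4≡281, 87^8≡183, 87^16≡58, 87^32≡54, 87^64≡268 (mod 331).
87^83 = 87^(64+16+2+1) ≡ 114 (mod 331).
Check: 114² = 12996 ≡ 87 (mod 331). The two roots are 114 and 217.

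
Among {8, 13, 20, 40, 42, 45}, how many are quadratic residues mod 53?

3

(8/53) = -1 → non-residue.
(13/53) = +1 → QR.
(20/53) = -1 → non-residue.
(40/53) = +1 → QR.
(42/53) = +1 → QR.
(45/53) = -1 → non-residue.
Total quadratic residues among the 6: 3.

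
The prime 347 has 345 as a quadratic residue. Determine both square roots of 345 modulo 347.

107, 240

Since 347 ≡ 3 (mod 4), a square root of 345 is 345^((347+1)/4) = 345^87 mod 347.
Repeated squaring: 345^2≡4, 345^4≡16, 345^8≡256, 345^16≡300, 345^32≡127, 345^64≡167 (mod 347).
345^87 = 345^(64+16+4+2+1) ≡ 107 (mod 347).
Check: 107² = 11449 ≡ 345 (mod 347). The two roots are 107 and 240.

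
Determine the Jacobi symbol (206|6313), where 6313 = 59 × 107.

1

Pull out 2: since 6313 ≡ 1 (mod 8), (2/6313) = +1.
Reciprocity: 103 ≡ 3 and 6313 ≡ 1 (mod 4), so (103/6313) = +(6313/103).
Reduce top mod 103: now compute (30/103).
Pull out 2: since 103 ≡ 7 (mod 8), (2/103) = +1.
Reciprocity: 15 ≡ 3 and 103 ≡ 3 (mod 4), so (15/103) = −(103/15).
Reduce top mod 15: now compute (13/15).
Reciprocity: 13 ≡ 1 and 15 ≡ 3 (mod 4), so (13/15) = +(15/13).
Reduce top mod 13: now compute (2/13).
Pull out 2: since 13 ≡ 5 (mod 8), (2/13) = -1.
Reached (1/13) = 1. Collecting the sign flips along the way, the symbol is +1.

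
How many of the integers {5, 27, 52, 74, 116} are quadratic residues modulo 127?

(5/127) = -1 → non-residue.
(27/127) = -1 → non-residue.
(52/127) = +1 → QR.
(74/127) = +1 → QR.
(116/127) = -1 → non-residue.
Total quadratic residues among the 5: 2.

2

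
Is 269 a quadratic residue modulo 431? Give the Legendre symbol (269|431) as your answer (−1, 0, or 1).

-1

Euler's criterion: (269/431) ≡ 269^215 (mod 431).
269^2 ≡ 384 (mod 431)
269^4 ≡ 54 (mod 431)
269^8 ≡ 330 (mod 431)
269^16 ≡ 288 (mod 431)
269^32 ≡ 192 (mod 431)
269^64 ≡ 229 (mod 431)
269^128 ≡ 290 (mod 431)
269^215 = 269^(128+64+16+4+2+1) ≡ 430 (mod 431).
Result is 430 ≡ −1, so (269/431) = −1.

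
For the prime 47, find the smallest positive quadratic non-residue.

5

(2/47) = +1, so 2 is a residue.
(3/47) = +1, so 3 is a residue.
(4/47) = +1, so 4 is a residue.
(5/47) = −1, so 5 is the smallest positive non-residue mod 47.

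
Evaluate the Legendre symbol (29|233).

1

Reciprocity: 29 ≡ 1 and 233 ≡ 1 (mod 4), so (29/233) = +(233/29).
Reduce top mod 29: now compute (1/29).
Reached (1/29) = 1. Collecting the sign flips along the way, the symbol is +1.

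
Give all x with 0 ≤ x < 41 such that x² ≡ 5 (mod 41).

13, 28

41 ≡ 1 (mod 4), so we find a root by search.
Trying successive values, 13² = 169 ≡ 5 (mod 41). The other root is 41 − 13 = 28.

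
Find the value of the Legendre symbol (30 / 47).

-1

Pull out 2: since 47 ≡ 7 (mod 8), (2/47) = +1.
Reciprocity: 15 ≡ 3 and 47 ≡ 3 (mod 4), so (15/47) = −(47/15).
Reduce top mod 15: now compute (2/15).
Pull out 2: since 15 ≡ 7 (mod 8), (2/15) = +1.
Reached (1/15) = 1. Collecting the sign flips along the way, the symbol is -1.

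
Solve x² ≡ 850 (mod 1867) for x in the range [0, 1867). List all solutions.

530, 1337

Since 1867 ≡ 3 (mod 4), a square root of 850 is 850^((1867+1)/4) = 850^467 mod 1867.
Repeated squaring: 850^2≡1838, 850^4≡841, 850^8≡1555, 850^16≡260, 850^32≡388, 850^64≡1184, 850^128≡1606, 850^256≡909 (mod 1867).
850^467 = 850^(256+128+64+16+2+1) ≡ 1337 (mod 1867).
Check: 1337² = 1787569 ≡ 850 (mod 1867). The two roots are 530 and 1337.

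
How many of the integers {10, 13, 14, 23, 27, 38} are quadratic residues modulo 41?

2

(10/41) = +1 → QR.
(13/41) = -1 → non-residue.
(14/41) = -1 → non-residue.
(23/41) = +1 → QR.
(27/41) = -1 → non-residue.
(38/41) = -1 → non-residue.
Total quadratic residues among the 6: 2.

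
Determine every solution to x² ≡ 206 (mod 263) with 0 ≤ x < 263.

39, 224

Since 263 ≡ 3 (mod 4), a square root of 206 is 206^((263+1)/4) = 206^66 mod 263.
Repeated squaring: 206^2≡93, 206^4≡233, 206^8≡111, 206^16≡223, 206^32≡22, 206^64≡221 (mod 263).
206^66 = 206^(64+2) ≡ 39 (mod 263).
Check: 39² = 1521 ≡ 206 (mod 263). The two roots are 39 and 224.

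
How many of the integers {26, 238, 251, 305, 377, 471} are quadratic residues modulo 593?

2

(26/593) = -1 → non-residue.
(238/593) = -1 → non-residue.
(251/593) = +1 → QR.
(305/593) = +1 → QR.
(377/593) = -1 → non-residue.
(471/593) = -1 → non-residue.
Total quadratic residues among the 6: 2.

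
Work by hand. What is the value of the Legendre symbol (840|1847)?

-1

Pull out 2^3: since 1847 ≡ 7 (mod 8), (2/1847) = +1, so (2/1847)^3 = +1.
Reciprocity: 105 ≡ 1 and 1847 ≡ 3 (mod 4), so (105/1847) = +(1847/105).
Reduce top mod 105: now compute (62/105).
Pull out 2: since 105 ≡ 1 (mod 8), (2/105) = +1.
Reciprocity: 31 ≡ 3 and 105 ≡ 1 (mod 4), so (31/105) = +(105/31).
Reduce top mod 31: now compute (12/31).
Pull out 2^2: since 31 ≡ 7 (mod 8), (2/31) = +1, so (2/31)^2 = +1.
Reciprocity: 3 ≡ 3 and 31 ≡ 3 (mod 4), so (3/31) = −(31/3).
Reduce top mod 3: now compute (1/3).
Reached (1/3) = 1. Collecting the sign flips along the way, the symbol is -1.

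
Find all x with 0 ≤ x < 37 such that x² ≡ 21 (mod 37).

37 ≡ 1 (mod 4), so we find a root by search.
Trying successive values, 13² = 169 ≡ 21 (mod 37). The other root is 37 − 13 = 24.

13, 24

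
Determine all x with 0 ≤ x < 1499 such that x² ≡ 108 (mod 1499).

Since 1499 ≡ 3 (mod 4), a square root of 108 is 108^((1499+1)/4) = 108^375 mod 1499.
Repeated squaring: 108^2≡1171, 108^4≡1155, 108^8≡1414, 108^16≡1229, 108^32≡948, 108^64≡803, 108^128≡239, 108^256≡159 (mod 1499).
108^375 = 108^(256+64+32+16+4+2+1) ≡ 110 (mod 1499).
Check: 110² = 12100 ≡ 108 (mod 1499). The two roots are 110 and 1389.

110, 1389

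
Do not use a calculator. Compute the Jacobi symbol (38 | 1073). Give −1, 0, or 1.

1

Pull out 2: since 1073 ≡ 1 (mod 8), (2/1073) = +1.
Reciprocity: 19 ≡ 3 and 1073 ≡ 1 (mod 4), so (19/1073) = +(1073/19).
Reduce top mod 19: now compute (9/19).
Reciprocity: 9 ≡ 1 and 19 ≡ 3 (mod 4), so (9/19) = +(19/9).
Reduce top mod 9: now compute (1/9).
Reached (1/9) = 1. Collecting the sign flips along the way, the symbol is +1.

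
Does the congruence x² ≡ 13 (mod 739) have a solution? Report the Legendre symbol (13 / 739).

Reciprocity: 13 ≡ 1 and 739 ≡ 3 (mod 4), so (13/739) = +(739/13).
Reduce top mod 13: now compute (11/13).
Reciprocity: 11 ≡ 3 and 13 ≡ 1 (mod 4), so (11/13) = +(13/11).
Reduce top mod 11: now compute (2/11).
Pull out 2: since 11 ≡ 3 (mod 8), (2/11) = -1.
Reached (1/11) = 1. Collecting the sign flips along the way, the symbol is -1.

-1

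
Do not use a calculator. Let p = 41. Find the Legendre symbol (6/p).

-1

Pull out 2: since 41 ≡ 1 (mod 8), (2/41) = +1.
Reciprocity: 3 ≡ 3 and 41 ≡ 1 (mod 4), so (3/41) = +(41/3).
Reduce top mod 3: now compute (2/3).
Pull out 2: since 3 ≡ 3 (mod 8), (2/3) = -1.
Reached (1/3) = 1. Collecting the sign flips along the way, the symbol is -1.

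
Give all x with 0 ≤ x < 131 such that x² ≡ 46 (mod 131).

Since 131 ≡ 3 (mod 4), a square root of 46 is 46^((131+1)/4) = 46^33 mod 131.
Repeated squaring: 46^2≡20, 46^4≡7, 46^8≡49, 46^16≡43, 46^32≡15 (mod 131).
46^33 = 46^(32+1) ≡ 35 (mod 131).
Check: 35² = 1225 ≡ 46 (mod 131). The two roots are 35 and 96.

35, 96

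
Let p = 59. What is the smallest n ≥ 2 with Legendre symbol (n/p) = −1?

(2/59) = −1, so 2 is the smallest positive non-residue mod 59.

2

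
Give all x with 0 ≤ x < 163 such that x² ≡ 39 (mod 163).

Since 163 ≡ 3 (mod 4), a square root of 39 is 39^((163+1)/4) = 39^41 mod 163.
Repeated squaring: 39^2≡54, 39^4≡145, 39^8≡161, 39^16≡4, 39^32≡16 (mod 163).
39^41 = 39^(32+8+1) ≡ 56 (mod 163).
Check: 56² = 3136 ≡ 39 (mod 163). The two roots are 56 and 107.

56, 107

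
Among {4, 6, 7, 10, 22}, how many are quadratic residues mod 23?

(4/23) = +1 → QR.
(6/23) = +1 → QR.
(7/23) = -1 → non-residue.
(10/23) = -1 → non-residue.
(22/23) = -1 → non-residue.
Total quadratic residues among the 5: 2.

2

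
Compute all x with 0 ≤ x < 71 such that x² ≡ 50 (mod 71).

Since 71 ≡ 3 (mod 4), a square root of 50 is 50^((71+1)/4) = 50^18 mod 71.
Repeated squaring: 50^2≡15, 50^4≡12, 50^8≡2, 50^16≡4 (mod 71).
50^18 = 50^(16+2) ≡ 60 (mod 71).
Check: 60² = 3600 ≡ 50 (mod 71). The two roots are 11 and 60.

11, 60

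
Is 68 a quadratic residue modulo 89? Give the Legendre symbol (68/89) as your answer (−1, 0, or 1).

Pull out 2^2: since 89 ≡ 1 (mod 8), (2/89) = +1, so (2/89)^2 = +1.
Reciprocity: 17 ≡ 1 and 89 ≡ 1 (mod 4), so (17/89) = +(89/17).
Reduce top mod 17: now compute (4/17).
Pull out 2^2: since 17 ≡ 1 (mod 8), (2/17) = +1, so (2/17)^2 = +1.
Reached (1/17) = 1. Collecting the sign flips along the way, the symbol is +1.

1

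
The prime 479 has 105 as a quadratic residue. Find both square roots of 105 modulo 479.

50, 429

Since 479 ≡ 3 (mod 4), a square root of 105 is 105^((479+1)/4) = 105^120 mod 479.
Repeated squaring: 105^2≡8, 105^4≡64, 105^8≡264, 105^16≡241, 105^32≡122, 105^64≡35 (mod 479).
105^120 = 105^(64+32+16+8) ≡ 50 (mod 479).
Check: 50² = 2500 ≡ 105 (mod 479). The two roots are 50 and 429.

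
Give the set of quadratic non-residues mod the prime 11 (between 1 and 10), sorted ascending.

Square k = 1,…,5 (k and 11−k give the same square):
1²=1, 2²=4, 3²=9, 4²≡5, 5²≡3 (mod 11).
The residues are {1, 3, 4, 5, 9}; the non-residues are the remaining 5 nonzero classes.

2 6 7 8 10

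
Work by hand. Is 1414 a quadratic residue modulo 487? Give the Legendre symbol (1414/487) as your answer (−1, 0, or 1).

1

First reduce: 1414 ≡ 440 (mod 487).
Pull out 2^3: since 487 ≡ 7 (mod 8), (2/487) = +1, so (2/487)^3 = +1.
Reciprocity: 55 ≡ 3 and 487 ≡ 3 (mod 4), so (55/487) = −(487/55).
Reduce top mod 55: now compute (47/55).
Reciprocity: 47 ≡ 3 and 55 ≡ 3 (mod 4), so (47/55) = −(55/47).
Reduce top mod 47: now compute (8/47).
Pull out 2^3: since 47 ≡ 7 (mod 8), (2/47) = +1, so (2/47)^3 = +1.
Reached (1/47) = 1. Collecting the sign flips along the way, the symbol is +1.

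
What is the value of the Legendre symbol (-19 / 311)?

First reduce: -19 ≡ 292 (mod 311).
Pull out 2^2: since 311 ≡ 7 (mod 8), (2/311) = +1, so (2/311)^2 = +1.
Reciprocity: 73 ≡ 1 and 311 ≡ 3 (mod 4), so (73/311) = +(311/73).
Reduce top mod 73: now compute (19/73).
Reciprocity: 19 ≡ 3 and 73 ≡ 1 (mod 4), so (19/73) = +(73/19).
Reduce top mod 19: now compute (16/19).
Pull out 2^4: since 19 ≡ 3 (mod 8), (2/19) = -1, so (2/19)^4 = +1.
Reached (1/19) = 1. Collecting the sign flips along the way, the symbol is +1.

1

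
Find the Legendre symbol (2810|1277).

1

First reduce: 2810 ≡ 256 (mod 1277).
Pull out 2^8: since 1277 ≡ 5 (mod 8), (2/1277) = -1, so (2/1277)^8 = +1.
Reached (1/1277) = 1. Collecting the sign flips along the way, the symbol is +1.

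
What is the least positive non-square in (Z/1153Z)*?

5

(2/1153) = +1, so 2 is a residue.
(3/1153) = +1, so 3 is a residue.
(4/1153) = +1, so 4 is a residue.
(5/1153) = −1, so 5 is the smallest positive non-residue mod 1153.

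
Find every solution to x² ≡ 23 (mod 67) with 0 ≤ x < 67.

Since 67 ≡ 3 (mod 4), a square root of 23 is 23^((67+1)/4) = 23^17 mod 67.
Repeated squaring: 23^2≡60, 23^4≡49, 23^8≡56, 23^16≡54 (mod 67).
23^17 = 23^(16+1) ≡ 36 (mod 67).
Check: 36² = 1296 ≡ 23 (mod 67). The two roots are 31 and 36.

31, 36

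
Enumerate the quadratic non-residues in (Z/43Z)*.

Square k = 1,…,21 (k and 43−k give the same square):
1²=1, 2²=4, 3²=9, 4²=16, 5²=25, 6²=36, 7²≡6, 8²≡21, 9²≡38, 10²≡14, 11²≡35, 12²≡15, 13²≡40, 14²≡24, 15²≡10, 16²≡41, 17²≡31, 18²≡23, 19²≡17, 20²≡13, 21²≡11 (mod 43).
The residues are {1, 4, 6, 9, 10, 11, 13, 14, 15, 16, 17, 21, 23, 24, 25, 31, 35, 36, 38, 40, 41}; the non-residues are the remaining 21 nonzero classes.

2, 3, 5, 7, 8, 12, 18, 19, 20, 22, 26, 27, 28, 29, 30, 32, 33, 34, 37, 39, 42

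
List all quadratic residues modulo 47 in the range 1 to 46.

1 2 3 4 6 7 8 9 12 14 16 17 18 21 24 25 27 28 32 34 36 37 42

Square k = 1,…,23 (k and 47−k give the same square):
1²=1, 2²=4, 3²=9, 4²=16, 5²=25, 6²=36, 7²≡2, 8²≡17, 9²≡34, 10²≡6, 11²≡27, 12²≡3, 13²≡28, 14²≡8, 15²≡37, 16²≡21, 17²≡7, 18²≡42, 19²≡32, 20²≡24, 21²≡18, 22²≡14, 23²≡12 (mod 47).
So the quadratic residues mod 47 are {1, 2, 3, 4, 6, 7, 8, 9, 12, 14, 16, 17, 18, 21, 24, 25, 27, 28, 32, 34, 36, 37, 42}.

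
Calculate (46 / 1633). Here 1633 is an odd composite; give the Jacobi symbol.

Pull out 2: since 1633 ≡ 1 (mod 8), (2/1633) = +1.
Reciprocity: 23 ≡ 3 and 1633 ≡ 1 (mod 4), so (23/1633) = +(1633/23).
Reduce top mod 23: now compute (0/23).
Top reduces to 0: gcd > 1, so the symbol is 0.

0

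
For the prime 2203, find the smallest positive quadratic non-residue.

(2/2203) = −1, so 2 is the smallest positive non-residue mod 2203.

2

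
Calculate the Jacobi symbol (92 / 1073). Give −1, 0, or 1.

-1

Pull out 2^2: since 1073 ≡ 1 (mod 8), (2/1073) = +1, so (2/1073)^2 = +1.
Reciprocity: 23 ≡ 3 and 1073 ≡ 1 (mod 4), so (23/1073) = +(1073/23).
Reduce top mod 23: now compute (15/23).
Reciprocity: 15 ≡ 3 and 23 ≡ 3 (mod 4), so (15/23) = −(23/15).
Reduce top mod 15: now compute (8/15).
Pull out 2^3: since 15 ≡ 7 (mod 8), (2/15) = +1, so (2/15)^3 = +1.
Reached (1/15) = 1. Collecting the sign flips along the way, the symbol is -1.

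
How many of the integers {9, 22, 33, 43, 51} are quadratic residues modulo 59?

3

(9/59) = +1 → QR.
(22/59) = +1 → QR.
(33/59) = -1 → non-residue.
(43/59) = -1 → non-residue.
(51/59) = +1 → QR.
Total quadratic residues among the 5: 3.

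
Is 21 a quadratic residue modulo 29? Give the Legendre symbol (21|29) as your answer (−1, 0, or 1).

-1

Reciprocity: 21 ≡ 1 and 29 ≡ 1 (mod 4), so (21/29) = +(29/21).
Reduce top mod 21: now compute (8/21).
Pull out 2^3: since 21 ≡ 5 (mod 8), (2/21) = -1, so (2/21)^3 = -1.
Reached (1/21) = 1. Collecting the sign flips along the way, the symbol is -1.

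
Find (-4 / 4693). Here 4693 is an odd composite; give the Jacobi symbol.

First reduce: -4 ≡ 4689 (mod 4693).
Reciprocity: 4689 ≡ 1 and 4693 ≡ 1 (mod 4), so (4689/4693) = +(4693/4689).
Reduce top mod 4689: now compute (4/4689).
Pull out 2^2: since 4689 ≡ 1 (mod 8), (2/4689) = +1, so (2/4689)^2 = +1.
Reached (1/4689) = 1. Collecting the sign flips along the way, the symbol is +1.

1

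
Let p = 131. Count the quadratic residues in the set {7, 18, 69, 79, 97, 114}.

2

(7/131) = +1 → QR.
(18/131) = -1 → non-residue.
(69/131) = -1 → non-residue.
(79/131) = -1 → non-residue.
(97/131) = -1 → non-residue.
(114/131) = +1 → QR.
Total quadratic residues among the 6: 2.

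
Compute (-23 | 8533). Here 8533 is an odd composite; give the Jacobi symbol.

0

First reduce: -23 ≡ 8510 (mod 8533).
Pull out 2: since 8533 ≡ 5 (mod 8), (2/8533) = -1.
Reciprocity: 4255 ≡ 3 and 8533 ≡ 1 (mod 4), so (4255/8533) = +(8533/4255).
Reduce top mod 4255: now compute (23/4255).
Reciprocity: 23 ≡ 3 and 4255 ≡ 3 (mod 4), so (23/4255) = −(4255/23).
Reduce top mod 23: now compute (0/23).
Top reduces to 0: gcd > 1, so the symbol is 0.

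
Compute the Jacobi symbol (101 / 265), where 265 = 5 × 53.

-1

Reciprocity: 101 ≡ 1 and 265 ≡ 1 (mod 4), so (101/265) = +(265/101).
Reduce top mod 101: now compute (63/101).
Reciprocity: 63 ≡ 3 and 101 ≡ 1 (mod 4), so (63/101) = +(101/63).
Reduce top mod 63: now compute (38/63).
Pull out 2: since 63 ≡ 7 (mod 8), (2/63) = +1.
Reciprocity: 19 ≡ 3 and 63 ≡ 3 (mod 4), so (19/63) = −(63/19).
Reduce top mod 19: now compute (6/19).
Pull out 2: since 19 ≡ 3 (mod 8), (2/19) = -1.
Reciprocity: 3 ≡ 3 and 19 ≡ 3 (mod 4), so (3/19) = −(19/3).
Reduce top mod 3: now compute (1/3).
Reached (1/3) = 1. Collecting the sign flips along the way, the symbol is -1.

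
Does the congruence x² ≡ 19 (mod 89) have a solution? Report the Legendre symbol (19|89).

Reciprocity: 19 ≡ 3 and 89 ≡ 1 (mod 4), so (19/89) = +(89/19).
Reduce top mod 19: now compute (13/19).
Reciprocity: 13 ≡ 1 and 19 ≡ 3 (mod 4), so (13/19) = +(19/13).
Reduce top mod 13: now compute (6/13).
Pull out 2: since 13 ≡ 5 (mod 8), (2/13) = -1.
Reciprocity: 3 ≡ 3 and 13 ≡ 1 (mod 4), so (3/13) = +(13/3).
Reduce top mod 3: now compute (1/3).
Reached (1/3) = 1. Collecting the sign flips along the way, the symbol is -1.

-1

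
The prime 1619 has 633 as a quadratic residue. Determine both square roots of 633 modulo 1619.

Since 1619 ≡ 3 (mod 4), a square root of 633 is 633^((1619+1)/4) = 633^405 mod 1619.
Repeated squaring: 633^2≡796, 633^4≡587, 633^8≡1341, 633^16≡1191, 633^32≡237, 633^64≡1123, 633^128≡1547, 633^256≡327 (mod 1619).
633^405 = 633^(256+128+16+4+1) ≡ 229 (mod 1619).
Check: 229² = 52441 ≡ 633 (mod 1619). The two roots are 229 and 1390.

229, 1390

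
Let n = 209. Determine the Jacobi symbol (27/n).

Reciprocity: 27 ≡ 3 and 209 ≡ 1 (mod 4), so (27/209) = +(209/27).
Reduce top mod 27: now compute (20/27).
Pull out 2^2: since 27 ≡ 3 (mod 8), (2/27) = -1, so (2/27)^2 = +1.
Reciprocity: 5 ≡ 1 and 27 ≡ 3 (mod 4), so (5/27) = +(27/5).
Reduce top mod 5: now compute (2/5).
Pull out 2: since 5 ≡ 5 (mod 8), (2/5) = -1.
Reached (1/5) = 1. Collecting the sign flips along the way, the symbol is -1.

-1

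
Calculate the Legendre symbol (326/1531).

Pull out 2: since 1531 ≡ 3 (mod 8), (2/1531) = -1.
Reciprocity: 163 ≡ 3 and 1531 ≡ 3 (mod 4), so (163/1531) = −(1531/163).
Reduce top mod 163: now compute (64/163).
Pull out 2^6: since 163 ≡ 3 (mod 8), (2/163) = -1, so (2/163)^6 = +1.
Reached (1/163) = 1. Collecting the sign flips along the way, the symbol is +1.

1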